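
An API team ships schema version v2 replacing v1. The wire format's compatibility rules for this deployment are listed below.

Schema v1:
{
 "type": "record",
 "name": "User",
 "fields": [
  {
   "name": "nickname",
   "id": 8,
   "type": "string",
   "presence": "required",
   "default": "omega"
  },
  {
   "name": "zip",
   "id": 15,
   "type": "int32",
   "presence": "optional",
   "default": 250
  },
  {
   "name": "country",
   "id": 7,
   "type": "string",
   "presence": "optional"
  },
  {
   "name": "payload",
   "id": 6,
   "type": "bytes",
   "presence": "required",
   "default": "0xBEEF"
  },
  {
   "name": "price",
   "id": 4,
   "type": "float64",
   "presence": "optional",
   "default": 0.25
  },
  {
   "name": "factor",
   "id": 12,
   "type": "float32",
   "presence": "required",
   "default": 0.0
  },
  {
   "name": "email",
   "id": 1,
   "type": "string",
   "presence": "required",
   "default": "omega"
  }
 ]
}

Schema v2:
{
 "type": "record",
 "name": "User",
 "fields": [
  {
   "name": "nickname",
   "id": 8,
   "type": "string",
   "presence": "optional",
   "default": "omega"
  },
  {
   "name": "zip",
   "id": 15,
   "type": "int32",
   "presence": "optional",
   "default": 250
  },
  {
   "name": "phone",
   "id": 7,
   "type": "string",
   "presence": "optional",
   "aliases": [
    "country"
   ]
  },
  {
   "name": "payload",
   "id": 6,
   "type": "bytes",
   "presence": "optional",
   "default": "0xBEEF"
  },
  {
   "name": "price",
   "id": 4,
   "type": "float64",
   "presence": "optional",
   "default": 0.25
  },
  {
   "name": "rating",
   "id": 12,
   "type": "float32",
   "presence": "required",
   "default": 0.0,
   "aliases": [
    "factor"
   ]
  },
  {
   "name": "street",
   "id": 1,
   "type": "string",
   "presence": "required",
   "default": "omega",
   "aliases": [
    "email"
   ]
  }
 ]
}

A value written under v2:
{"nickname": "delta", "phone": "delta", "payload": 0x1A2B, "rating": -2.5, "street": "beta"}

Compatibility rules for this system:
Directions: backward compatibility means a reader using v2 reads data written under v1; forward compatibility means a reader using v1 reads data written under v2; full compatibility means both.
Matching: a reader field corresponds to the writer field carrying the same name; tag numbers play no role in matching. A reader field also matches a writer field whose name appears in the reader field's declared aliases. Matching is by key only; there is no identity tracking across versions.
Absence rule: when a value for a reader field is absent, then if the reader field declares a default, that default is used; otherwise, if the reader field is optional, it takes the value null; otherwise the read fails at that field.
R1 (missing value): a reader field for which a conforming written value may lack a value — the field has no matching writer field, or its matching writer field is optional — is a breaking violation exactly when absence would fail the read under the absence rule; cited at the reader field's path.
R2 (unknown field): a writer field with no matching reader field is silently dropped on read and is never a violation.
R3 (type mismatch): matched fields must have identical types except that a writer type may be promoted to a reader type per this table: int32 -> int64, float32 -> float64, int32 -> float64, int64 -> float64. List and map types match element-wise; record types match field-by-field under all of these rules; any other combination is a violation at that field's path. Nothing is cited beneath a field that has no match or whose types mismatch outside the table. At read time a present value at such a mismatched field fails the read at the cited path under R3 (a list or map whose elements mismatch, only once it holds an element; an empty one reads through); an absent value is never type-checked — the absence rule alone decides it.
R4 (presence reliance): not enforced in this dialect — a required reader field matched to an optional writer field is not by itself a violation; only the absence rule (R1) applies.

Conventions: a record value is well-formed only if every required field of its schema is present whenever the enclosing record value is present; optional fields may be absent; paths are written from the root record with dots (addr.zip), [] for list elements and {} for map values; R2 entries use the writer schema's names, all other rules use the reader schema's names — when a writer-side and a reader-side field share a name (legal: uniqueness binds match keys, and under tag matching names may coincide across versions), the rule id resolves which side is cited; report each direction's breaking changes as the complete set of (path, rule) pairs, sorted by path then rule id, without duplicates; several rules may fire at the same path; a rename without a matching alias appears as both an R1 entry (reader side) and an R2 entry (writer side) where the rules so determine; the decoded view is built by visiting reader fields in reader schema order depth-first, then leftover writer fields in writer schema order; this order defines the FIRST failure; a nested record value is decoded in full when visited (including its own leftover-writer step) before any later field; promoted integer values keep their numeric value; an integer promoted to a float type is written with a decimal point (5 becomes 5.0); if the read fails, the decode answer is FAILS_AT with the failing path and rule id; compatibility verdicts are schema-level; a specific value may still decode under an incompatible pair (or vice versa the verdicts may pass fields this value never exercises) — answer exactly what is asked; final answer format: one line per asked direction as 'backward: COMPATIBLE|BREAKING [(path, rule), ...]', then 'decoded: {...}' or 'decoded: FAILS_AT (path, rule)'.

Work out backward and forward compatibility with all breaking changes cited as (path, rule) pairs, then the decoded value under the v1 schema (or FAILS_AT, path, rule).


backward: COMPATIBLE []; forward: COMPATIBLE []; decoded: {"nickname": "delta", "zip": 250, "country": null, "payload": 0x1A2B, "price": 0.25, "factor": 0.0, "email": "omega"}

the writer's type comes first in each User pair
backward pass over User, reader schema v2, writer schema v1:
  nickname: string -> string, writer required; from nickname
  zip: int32 -> int32, writer optional; from zip
  phone: string -> string, writer optional; from country
  payload: bytes -> bytes, writer required; from payload
  price: float64 -> float64, writer optional; from price
  rating: float32 -> float32, writer required; from factor
  street: string -> string, writer required; from email
  => backward: COMPATIBLE
forward pass over User, reader schema v1, writer schema v2:
  nickname: string -> string, writer optional; from nickname
  zip: int32 -> int32, writer optional; from zip
  country: no writer match
  payload: bytes -> bytes, writer optional; from payload
  price: float64 -> float64, writer optional; from price
  factor: no writer match
  email: no writer match
  writer field phone has no reader counterpart
  writer field rating has no reader counterpart
  writer field street has no reader counterpart
  => forward: COMPATIBLE
migrating the User value to v1:
  nickname := "delta"
  zip := 250 (absent -> default)
  country := null (absent, optional -> null)
  payload := 0x1A2B
  price := 0.25 (absent -> default)
  factor := 0.0 (absent -> default)
  email := "omega" (absent -> default)
  writer phone: unknown -> dropped
  writer rating: unknown -> dropped
  writer street: unknown -> dropped
  => decoded: {"nickname": "delta", "zip": 250, "country": null, "payload": 0x1A2B, "price": 0.25, "factor": 0.0, "email": "omega"}


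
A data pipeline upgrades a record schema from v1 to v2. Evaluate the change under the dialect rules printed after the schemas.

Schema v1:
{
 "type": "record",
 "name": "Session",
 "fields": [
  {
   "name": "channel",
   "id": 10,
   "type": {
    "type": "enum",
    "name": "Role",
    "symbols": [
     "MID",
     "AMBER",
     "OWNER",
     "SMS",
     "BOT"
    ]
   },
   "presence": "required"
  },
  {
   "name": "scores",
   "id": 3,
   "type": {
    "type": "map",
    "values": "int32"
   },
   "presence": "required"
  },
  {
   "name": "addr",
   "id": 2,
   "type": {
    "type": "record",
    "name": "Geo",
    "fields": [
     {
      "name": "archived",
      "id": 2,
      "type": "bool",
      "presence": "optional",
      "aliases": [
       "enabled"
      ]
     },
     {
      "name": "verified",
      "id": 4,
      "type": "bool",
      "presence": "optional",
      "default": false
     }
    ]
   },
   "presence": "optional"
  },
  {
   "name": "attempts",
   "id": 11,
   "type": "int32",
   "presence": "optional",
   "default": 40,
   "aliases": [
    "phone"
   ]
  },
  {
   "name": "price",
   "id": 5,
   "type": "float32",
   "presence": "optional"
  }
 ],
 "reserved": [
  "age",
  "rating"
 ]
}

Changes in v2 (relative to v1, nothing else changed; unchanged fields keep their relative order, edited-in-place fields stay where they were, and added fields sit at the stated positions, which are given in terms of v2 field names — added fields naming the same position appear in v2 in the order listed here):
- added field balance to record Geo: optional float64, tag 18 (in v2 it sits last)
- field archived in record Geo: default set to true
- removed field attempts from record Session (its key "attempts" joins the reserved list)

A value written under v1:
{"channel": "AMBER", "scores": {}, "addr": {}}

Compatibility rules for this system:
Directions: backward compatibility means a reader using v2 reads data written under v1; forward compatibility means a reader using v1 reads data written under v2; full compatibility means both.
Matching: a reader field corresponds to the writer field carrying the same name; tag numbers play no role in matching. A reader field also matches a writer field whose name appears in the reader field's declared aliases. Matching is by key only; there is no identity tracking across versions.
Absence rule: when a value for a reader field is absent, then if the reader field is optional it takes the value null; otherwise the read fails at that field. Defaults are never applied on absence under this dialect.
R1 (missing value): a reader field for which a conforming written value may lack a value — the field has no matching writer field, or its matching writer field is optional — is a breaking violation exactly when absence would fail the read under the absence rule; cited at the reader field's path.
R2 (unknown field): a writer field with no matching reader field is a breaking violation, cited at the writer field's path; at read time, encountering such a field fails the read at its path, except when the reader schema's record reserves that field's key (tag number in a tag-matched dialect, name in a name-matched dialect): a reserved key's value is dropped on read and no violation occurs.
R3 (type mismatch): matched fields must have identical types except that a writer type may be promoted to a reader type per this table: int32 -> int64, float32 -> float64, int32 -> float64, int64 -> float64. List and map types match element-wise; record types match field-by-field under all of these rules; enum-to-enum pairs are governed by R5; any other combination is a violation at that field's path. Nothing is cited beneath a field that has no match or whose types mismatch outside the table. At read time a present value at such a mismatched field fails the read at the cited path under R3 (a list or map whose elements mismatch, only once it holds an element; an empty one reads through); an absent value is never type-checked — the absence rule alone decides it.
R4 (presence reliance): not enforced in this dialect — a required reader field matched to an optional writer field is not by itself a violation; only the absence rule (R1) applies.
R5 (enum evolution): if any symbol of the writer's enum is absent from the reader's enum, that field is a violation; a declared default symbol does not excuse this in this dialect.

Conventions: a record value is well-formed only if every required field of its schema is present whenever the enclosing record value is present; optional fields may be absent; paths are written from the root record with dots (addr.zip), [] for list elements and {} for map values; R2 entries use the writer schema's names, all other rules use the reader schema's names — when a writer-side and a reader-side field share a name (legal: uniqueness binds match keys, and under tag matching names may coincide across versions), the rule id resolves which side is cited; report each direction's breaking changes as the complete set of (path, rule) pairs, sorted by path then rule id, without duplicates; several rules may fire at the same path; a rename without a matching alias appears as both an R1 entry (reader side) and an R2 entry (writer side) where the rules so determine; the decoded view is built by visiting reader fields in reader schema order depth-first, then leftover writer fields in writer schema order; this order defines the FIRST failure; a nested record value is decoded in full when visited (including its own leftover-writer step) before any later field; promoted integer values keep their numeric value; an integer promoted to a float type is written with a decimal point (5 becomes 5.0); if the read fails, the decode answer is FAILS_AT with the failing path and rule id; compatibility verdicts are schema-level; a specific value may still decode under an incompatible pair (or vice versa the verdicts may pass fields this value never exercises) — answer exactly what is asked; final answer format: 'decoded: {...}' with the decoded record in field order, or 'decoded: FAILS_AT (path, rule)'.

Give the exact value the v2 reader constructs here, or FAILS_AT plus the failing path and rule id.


decoded: {"channel": "AMBER", "scores": {}, "addr": {"archived": null, "verified": null, "balance": null}, "price": null}

arrows below run writer -> reader for Session
decode walk for Session under reader schema v2:
  channel := "AMBER"
  scores := {}
  addr.archived := null (missing; optional => null)
  addr.verified := null (missing; optional => null)
  addr.balance := null (missing; optional => null)
  price := null (missing; optional => null)
  => decoded: {"channel": "AMBER", "scores": {}, "addr": {"archived": null, "verified": null, "balance": null}, "price": null}
remaining Session differences; none change what is asked:
  field archived in record Geo: default set to true -> no rule fires on it and the decoded Session view is identical with or without it


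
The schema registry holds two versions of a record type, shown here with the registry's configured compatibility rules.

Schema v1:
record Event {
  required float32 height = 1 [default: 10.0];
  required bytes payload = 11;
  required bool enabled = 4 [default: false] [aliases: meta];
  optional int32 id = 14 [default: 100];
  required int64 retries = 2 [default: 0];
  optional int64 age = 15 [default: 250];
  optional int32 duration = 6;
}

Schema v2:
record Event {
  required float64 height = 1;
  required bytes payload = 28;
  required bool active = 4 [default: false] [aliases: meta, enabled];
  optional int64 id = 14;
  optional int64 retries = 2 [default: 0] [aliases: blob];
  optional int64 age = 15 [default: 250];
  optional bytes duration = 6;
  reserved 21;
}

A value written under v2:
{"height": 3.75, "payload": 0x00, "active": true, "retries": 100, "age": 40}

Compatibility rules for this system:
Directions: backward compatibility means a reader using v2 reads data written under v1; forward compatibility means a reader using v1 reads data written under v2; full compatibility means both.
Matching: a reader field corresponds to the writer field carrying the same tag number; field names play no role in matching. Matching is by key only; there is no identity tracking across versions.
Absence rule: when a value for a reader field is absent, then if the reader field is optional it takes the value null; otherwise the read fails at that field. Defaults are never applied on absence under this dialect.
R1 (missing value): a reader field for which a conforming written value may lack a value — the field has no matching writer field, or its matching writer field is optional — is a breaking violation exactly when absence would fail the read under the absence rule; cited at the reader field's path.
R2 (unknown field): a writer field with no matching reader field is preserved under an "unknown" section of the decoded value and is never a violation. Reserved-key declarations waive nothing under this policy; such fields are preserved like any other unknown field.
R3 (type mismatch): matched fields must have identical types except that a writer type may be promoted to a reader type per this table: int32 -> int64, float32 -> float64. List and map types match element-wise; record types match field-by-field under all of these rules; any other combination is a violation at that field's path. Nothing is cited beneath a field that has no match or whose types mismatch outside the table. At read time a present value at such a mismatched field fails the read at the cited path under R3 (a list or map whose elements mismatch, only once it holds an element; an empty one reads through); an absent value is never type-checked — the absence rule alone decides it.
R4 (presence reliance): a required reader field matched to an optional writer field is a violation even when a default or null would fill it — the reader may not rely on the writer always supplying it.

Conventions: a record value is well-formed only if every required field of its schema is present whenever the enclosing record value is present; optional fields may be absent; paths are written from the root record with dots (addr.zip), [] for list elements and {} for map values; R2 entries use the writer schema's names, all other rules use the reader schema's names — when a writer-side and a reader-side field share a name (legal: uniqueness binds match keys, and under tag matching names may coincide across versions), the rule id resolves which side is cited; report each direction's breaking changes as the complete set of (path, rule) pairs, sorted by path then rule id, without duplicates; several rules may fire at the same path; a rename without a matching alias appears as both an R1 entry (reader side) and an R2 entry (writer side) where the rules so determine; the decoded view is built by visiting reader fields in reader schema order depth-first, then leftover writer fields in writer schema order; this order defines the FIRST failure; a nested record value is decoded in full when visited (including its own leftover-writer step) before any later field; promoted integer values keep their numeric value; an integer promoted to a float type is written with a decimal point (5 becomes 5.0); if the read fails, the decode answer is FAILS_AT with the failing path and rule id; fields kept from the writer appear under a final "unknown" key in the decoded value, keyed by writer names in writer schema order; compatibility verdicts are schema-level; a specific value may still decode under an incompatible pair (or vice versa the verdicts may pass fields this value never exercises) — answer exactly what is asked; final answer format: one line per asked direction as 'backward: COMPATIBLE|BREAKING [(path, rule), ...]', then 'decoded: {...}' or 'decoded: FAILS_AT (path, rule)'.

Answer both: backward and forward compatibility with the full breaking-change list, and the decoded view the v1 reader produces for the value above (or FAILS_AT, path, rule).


each type pair in Event: writer, then reader
checking backward for Event: reader v2 against writer v1:
  height: float32 -> float64, writer required; from height
  no writer field matches reader payload
  active: bool -> bool, writer required; from enabled
  id: int32 -> int64, writer optional; from id
  retries: int64 -> int64, writer required; from retries
  age: int64 -> int64, writer optional; from age
  duration: int32 -> bytes, writer optional; from duration
  payload (writer side), unknown to reader
  rule R3 violated at duration
  rule R1 violated at payload
  => backward verdict for Event: BREAKING, 2 violation(s)
checking forward for Event: reader v1 against writer v2:
  height: float64 -> float32, writer required; from height
  no writer field matches reader payload
  enabled: bool -> bool, writer required; from active
  id: int64 -> int32, writer optional; from id
  retries: int64 -> int64, writer optional; from retries
  age: int64 -> int64, writer optional; from age
  duration: bytes -> int32, writer optional; from duration
  payload (writer side), unknown to reader
  rule R3 violated at duration
  rule R3 violated at height
  rule R3 violated at id
  rule R1 violated at payload
  rule R1 violated at retries
  rule R4 violated at retries
  => forward verdict for Event: BREAKING, 6 violation(s)
decode walk for Event under reader schema v1:
  read fails at height under R3
  => FAILS_AT (height, R3)

backward: BREAKING [(duration, R3), (payload, R1)]; forward: BREAKING [(duration, R3), (height, R3), (id, R3), (payload, R1), (retries, R1), (retries, R4)]; decoded: FAILS_AT (height, R3)


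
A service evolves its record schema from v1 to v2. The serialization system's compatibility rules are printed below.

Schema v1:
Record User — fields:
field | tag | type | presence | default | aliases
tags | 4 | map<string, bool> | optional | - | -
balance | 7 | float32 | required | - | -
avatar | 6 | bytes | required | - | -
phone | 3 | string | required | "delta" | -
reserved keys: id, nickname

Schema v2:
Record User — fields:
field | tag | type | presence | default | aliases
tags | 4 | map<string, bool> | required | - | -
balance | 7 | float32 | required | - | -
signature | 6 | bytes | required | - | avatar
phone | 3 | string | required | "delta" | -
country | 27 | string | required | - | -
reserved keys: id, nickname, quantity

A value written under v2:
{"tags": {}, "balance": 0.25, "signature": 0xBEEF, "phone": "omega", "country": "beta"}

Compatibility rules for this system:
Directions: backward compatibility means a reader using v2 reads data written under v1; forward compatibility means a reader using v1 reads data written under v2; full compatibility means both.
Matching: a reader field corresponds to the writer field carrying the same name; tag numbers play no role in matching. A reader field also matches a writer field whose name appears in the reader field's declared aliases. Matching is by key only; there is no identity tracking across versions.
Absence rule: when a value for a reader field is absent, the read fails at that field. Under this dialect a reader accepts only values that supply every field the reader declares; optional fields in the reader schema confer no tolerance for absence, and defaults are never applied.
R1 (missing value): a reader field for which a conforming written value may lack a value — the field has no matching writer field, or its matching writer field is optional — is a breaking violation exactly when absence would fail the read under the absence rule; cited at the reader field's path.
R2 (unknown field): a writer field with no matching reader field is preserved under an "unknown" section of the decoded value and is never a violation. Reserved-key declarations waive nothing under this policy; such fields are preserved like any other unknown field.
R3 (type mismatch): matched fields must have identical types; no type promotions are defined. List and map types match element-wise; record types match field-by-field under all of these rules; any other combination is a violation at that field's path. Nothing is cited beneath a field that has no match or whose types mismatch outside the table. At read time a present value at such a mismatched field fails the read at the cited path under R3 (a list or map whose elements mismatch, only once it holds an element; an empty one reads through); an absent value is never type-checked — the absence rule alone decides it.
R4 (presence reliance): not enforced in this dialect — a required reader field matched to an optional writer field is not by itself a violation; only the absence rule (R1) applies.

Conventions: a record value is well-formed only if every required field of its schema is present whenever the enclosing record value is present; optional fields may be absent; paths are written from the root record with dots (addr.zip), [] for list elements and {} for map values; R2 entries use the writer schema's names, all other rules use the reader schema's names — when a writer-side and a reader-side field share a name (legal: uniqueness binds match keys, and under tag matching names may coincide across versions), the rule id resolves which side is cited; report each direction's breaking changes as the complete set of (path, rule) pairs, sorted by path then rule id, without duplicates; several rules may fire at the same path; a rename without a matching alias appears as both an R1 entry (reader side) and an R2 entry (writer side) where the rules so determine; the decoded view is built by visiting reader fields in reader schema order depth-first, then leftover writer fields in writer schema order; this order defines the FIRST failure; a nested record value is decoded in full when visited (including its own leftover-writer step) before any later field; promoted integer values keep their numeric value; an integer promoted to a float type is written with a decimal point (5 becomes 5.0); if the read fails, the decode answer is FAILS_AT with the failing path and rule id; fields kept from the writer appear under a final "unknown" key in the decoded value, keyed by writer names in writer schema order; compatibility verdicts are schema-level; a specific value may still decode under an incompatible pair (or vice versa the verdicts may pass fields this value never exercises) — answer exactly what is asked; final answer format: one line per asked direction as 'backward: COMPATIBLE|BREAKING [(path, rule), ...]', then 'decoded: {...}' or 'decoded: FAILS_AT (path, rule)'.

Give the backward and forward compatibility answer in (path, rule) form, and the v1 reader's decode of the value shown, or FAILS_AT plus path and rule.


backward: BREAKING [(country, R1), (tags, R1)]; forward: BREAKING [(avatar, R1)]; decoded: FAILS_AT (avatar, R1)

the writer's type comes first in each User pair
backward for User (reader v2, writer v1):
  tags: paired with writer tags (map<string, bool> -> map<string, bool>; writer optional)
  balance: paired with writer balance (float32 -> float32; writer required)
  signature: paired with writer avatar (bytes -> bytes; writer required)
  phone: paired with writer phone (string -> string; writer required)
  country has no writer counterpart
  rule R1 violated at country
  rule R1 violated at tags
  backward on User therefore BREAKING (2)
forward for User (reader v1, writer v2):
  tags: paired with writer tags (map<string, bool> -> map<string, bool>; writer required)
  balance: paired with writer balance (float32 -> float32; writer required)
  avatar has no writer counterpart
  phone: paired with writer phone (string -> string; writer required)
  writer signature: unknown to reader
  writer country: unknown to reader
  rule R1 violated at avatar
  forward on User therefore BREAKING (1)
decoding the User value with the v1 reader:
  tags := {}
  balance := 0.25
  read fails at avatar under R1 (no fill)
  => FAILS_AT (avatar, R1)


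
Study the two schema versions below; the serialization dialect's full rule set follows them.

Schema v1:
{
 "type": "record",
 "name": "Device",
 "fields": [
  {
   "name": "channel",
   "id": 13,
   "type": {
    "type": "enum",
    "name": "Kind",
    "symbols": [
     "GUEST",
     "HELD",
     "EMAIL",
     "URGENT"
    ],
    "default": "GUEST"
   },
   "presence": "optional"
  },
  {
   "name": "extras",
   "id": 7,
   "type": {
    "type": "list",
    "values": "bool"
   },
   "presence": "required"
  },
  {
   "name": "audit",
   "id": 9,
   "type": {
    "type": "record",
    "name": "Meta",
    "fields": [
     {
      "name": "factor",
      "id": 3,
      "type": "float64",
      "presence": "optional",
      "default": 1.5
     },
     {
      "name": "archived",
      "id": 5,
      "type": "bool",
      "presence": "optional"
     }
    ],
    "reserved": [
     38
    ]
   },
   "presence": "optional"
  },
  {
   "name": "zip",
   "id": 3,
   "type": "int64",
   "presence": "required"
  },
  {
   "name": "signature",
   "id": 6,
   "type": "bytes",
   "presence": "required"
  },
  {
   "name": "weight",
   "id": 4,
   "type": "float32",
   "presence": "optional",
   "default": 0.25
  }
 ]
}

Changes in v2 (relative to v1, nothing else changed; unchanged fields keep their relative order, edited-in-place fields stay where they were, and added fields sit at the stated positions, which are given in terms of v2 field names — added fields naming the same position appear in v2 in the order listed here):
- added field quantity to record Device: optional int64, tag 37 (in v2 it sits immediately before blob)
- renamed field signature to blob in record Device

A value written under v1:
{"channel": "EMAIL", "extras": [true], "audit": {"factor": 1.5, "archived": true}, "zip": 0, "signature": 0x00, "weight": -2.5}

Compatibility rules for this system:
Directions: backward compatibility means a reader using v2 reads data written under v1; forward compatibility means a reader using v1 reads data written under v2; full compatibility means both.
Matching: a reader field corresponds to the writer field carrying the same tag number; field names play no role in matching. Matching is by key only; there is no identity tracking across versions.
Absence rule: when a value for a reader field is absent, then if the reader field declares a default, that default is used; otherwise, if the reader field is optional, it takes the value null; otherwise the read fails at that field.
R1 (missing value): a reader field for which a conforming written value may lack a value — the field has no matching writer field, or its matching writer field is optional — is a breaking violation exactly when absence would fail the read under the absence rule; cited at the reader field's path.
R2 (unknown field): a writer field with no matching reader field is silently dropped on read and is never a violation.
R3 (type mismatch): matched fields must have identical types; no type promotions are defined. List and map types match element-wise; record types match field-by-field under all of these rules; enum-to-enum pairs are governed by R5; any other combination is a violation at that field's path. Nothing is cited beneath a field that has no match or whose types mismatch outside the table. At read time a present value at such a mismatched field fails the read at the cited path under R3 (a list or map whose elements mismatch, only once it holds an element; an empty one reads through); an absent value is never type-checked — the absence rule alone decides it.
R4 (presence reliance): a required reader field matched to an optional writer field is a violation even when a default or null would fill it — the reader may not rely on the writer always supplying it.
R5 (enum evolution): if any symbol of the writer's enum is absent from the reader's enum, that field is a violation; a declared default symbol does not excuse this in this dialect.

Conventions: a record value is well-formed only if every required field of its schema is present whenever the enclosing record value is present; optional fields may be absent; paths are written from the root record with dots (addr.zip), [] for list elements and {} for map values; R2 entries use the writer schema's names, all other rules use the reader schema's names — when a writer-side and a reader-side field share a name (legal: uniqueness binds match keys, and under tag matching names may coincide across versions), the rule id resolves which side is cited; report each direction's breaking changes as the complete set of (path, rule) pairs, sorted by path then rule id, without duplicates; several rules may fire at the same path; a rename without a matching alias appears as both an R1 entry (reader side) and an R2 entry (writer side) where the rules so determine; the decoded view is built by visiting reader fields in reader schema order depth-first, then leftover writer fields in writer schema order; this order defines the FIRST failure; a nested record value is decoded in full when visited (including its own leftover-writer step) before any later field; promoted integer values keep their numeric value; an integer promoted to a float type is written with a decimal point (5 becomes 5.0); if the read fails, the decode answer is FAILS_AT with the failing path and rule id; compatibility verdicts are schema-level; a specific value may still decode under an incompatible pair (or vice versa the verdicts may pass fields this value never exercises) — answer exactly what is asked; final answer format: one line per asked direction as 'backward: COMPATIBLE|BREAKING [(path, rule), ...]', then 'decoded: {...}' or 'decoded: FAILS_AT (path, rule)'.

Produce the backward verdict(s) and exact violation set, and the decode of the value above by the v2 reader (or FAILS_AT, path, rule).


each type pair in Device: writer, then reader
backward analysis of Device with v2 as reader and v1 as writer:
  Kind -> Kind, writer optional: channel aligns to channel
  list<bool> -> list<bool>, writer required: extras aligns to extras
  Meta -> Meta, writer optional: audit aligns to audit
  int64 -> int64, writer required: zip aligns to zip
  quantity: no writer match
  bytes -> bytes, writer required: blob aligns to signature
  float32 -> float32, writer optional: weight aligns to weight
  float64 -> float64, writer optional: audit.factor aligns to audit.factor
  bool -> bool, writer optional: audit.archived aligns to audit.archived
  => backward: COMPATIBLE
decoding the Device value with the v2 reader:
  channel := "EMAIL"
  extras := [true]
  audit.factor := 1.5
  audit.archived := true
  zip := 0
  quantity := null (not supplied -> null)
  blob := 0x00 (from writer signature)
  weight := -2.5
  => decoded: {"channel": "EMAIL", "extras": [true], "audit": {"factor": 1.5, "archived": true}, "zip": 0, "quantity": null, "blob": 0x00, "weight": -2.5}

backward: COMPATIBLE []; decoded: {"channel": "EMAIL", "extras": [true], "audit": {"factor": 1.5, "archived": true}, "zip": 0, "quantity": null, "blob": 0x00, "weight": -2.5}


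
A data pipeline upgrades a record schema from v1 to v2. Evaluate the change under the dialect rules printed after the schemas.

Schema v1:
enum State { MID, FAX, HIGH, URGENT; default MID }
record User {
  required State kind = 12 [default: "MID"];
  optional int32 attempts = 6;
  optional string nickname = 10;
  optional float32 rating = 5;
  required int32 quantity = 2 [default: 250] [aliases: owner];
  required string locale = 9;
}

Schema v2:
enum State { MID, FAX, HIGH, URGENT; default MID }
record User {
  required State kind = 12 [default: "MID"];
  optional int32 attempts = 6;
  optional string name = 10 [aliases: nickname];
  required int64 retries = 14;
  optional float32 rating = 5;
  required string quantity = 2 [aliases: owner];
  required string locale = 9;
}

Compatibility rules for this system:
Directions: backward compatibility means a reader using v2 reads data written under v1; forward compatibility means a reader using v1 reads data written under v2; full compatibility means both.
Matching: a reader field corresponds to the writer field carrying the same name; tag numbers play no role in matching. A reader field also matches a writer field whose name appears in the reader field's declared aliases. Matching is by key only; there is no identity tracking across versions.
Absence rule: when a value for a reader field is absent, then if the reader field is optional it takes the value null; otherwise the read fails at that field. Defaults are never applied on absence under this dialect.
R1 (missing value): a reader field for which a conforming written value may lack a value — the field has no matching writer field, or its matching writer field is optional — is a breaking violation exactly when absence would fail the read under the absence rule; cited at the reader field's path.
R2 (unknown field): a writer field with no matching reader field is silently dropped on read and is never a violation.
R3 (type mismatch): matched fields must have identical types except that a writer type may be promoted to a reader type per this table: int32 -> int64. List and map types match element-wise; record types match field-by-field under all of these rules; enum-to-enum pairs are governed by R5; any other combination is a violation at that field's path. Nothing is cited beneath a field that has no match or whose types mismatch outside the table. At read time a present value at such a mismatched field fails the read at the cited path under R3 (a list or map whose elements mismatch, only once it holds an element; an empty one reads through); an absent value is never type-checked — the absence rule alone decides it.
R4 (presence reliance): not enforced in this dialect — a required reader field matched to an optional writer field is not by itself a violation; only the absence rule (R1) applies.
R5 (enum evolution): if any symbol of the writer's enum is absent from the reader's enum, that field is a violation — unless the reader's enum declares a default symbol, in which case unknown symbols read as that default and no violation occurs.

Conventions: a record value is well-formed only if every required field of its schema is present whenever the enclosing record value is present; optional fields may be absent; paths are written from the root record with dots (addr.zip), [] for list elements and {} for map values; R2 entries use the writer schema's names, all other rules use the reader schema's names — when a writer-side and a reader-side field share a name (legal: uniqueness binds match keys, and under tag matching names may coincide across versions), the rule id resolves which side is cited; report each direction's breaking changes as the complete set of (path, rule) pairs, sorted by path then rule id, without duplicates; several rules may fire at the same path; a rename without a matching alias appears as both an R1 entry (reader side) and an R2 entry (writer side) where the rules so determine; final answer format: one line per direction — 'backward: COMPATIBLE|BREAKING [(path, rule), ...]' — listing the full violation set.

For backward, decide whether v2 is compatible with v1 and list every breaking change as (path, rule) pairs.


the writer's type comes first in each User pair
backward analysis of User with v2 as reader and v1 as writer:
  kind <- kind (State -> State, writer required)
  attempts <- attempts (int32 -> int32, writer optional)
  name <- nickname (string -> string, writer optional)
  retries: no writer match
  rating <- rating (float32 -> float32, writer optional)
  quantity <- quantity (int32 -> string, writer required)
  locale <- locale (string -> string, writer required)
  violation R3 at quantity
  violation R1 at retries
  backward on User therefore BREAKING (2)
the other User changes do not affect what is asked:
  renamed field nickname to name in record User (alias nickname declared on the renamed field) -> fires no rule on User, leaving the asked answer as it is

backward: BREAKING [(quantity, R3), (retries, R1)]


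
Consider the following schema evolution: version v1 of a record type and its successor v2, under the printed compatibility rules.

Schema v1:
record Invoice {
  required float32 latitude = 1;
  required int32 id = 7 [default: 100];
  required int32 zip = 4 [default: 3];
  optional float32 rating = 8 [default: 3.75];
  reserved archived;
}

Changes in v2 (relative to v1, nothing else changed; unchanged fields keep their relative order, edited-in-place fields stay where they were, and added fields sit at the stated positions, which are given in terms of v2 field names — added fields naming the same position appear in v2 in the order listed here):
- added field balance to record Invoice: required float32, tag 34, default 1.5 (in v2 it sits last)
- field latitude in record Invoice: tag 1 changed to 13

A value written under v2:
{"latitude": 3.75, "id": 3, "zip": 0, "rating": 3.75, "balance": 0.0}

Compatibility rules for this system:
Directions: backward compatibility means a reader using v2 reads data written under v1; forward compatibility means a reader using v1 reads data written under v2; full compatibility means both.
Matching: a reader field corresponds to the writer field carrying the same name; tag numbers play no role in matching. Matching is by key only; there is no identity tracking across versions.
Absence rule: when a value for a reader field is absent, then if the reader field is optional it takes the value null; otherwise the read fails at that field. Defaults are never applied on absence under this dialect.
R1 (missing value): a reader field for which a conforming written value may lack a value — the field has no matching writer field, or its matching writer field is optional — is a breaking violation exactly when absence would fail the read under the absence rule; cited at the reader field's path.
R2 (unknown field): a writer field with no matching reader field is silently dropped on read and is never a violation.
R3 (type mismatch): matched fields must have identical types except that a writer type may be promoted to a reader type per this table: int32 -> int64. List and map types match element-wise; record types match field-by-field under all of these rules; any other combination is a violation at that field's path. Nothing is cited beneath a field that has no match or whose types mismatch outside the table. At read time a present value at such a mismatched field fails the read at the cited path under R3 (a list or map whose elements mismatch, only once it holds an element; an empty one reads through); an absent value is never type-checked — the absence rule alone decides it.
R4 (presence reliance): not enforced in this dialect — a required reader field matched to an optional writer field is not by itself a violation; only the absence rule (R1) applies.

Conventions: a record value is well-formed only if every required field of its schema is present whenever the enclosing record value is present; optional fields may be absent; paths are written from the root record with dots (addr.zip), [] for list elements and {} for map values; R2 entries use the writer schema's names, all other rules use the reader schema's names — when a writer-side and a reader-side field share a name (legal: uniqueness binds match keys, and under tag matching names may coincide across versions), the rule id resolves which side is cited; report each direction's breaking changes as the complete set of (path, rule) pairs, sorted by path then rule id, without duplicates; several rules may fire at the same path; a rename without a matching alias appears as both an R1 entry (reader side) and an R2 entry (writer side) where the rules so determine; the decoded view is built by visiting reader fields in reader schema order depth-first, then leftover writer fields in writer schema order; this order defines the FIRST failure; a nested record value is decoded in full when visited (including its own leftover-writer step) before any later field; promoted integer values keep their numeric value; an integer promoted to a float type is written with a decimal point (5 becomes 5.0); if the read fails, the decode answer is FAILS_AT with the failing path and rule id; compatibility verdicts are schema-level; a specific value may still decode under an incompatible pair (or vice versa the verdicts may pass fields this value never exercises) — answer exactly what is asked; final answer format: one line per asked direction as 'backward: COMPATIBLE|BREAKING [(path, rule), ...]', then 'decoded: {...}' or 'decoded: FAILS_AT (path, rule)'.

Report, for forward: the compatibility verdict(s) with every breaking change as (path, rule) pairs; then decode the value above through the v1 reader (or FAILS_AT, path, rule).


forward: COMPATIBLE []; decoded: {"latitude": 3.75, "id": 3, "zip": 0, "rating": 3.75}

each type pair in Invoice: writer, then reader
forward on Invoice — v1 reading data written by v2:
  latitude: paired with writer latitude (float32 -> float32; writer required)
  id: paired with writer id (int32 -> int32; writer required)
  zip: paired with writer zip (int32 -> int32; writer required)
  rating: paired with writer rating (float32 -> float32; writer optional)
  writer balance: unknown to reader
  => forward: COMPATIBLE
decode walk for Invoice under reader schema v1:
  latitude := 3.75
  id := 3
  zip := 0
  rating := 3.75
  writer balance: no reader field; dropped
  => decoded: {"latitude": 3.75, "id": 3, "zip": 0, "rating": 3.75}
checking off the Invoice differences that do not matter here:
  added field balance to record Invoice: required float32, tag 34, default 1.5 (in v2 it sits last) -> fires only in the backward direction of Invoice, which is not asked here
  field latitude in record Invoice: tag 1 changed to 13 -> no rule fires on it in Invoice's dialect; the asked verdict holds
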